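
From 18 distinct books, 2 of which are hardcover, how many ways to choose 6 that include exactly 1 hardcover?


Choose 1 of the 2 hardcovers and 5 of the other 16 books:
C(2,1)×C(16,5) = 2×4368 = 8736

8736


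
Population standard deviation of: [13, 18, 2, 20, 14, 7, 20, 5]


Mean = 99/8
  (13-99/8)²=25/64
  (18-99/8)²=2025/64
  (2-99/8)²=6889/64
  (20-99/8)²=3721/64
  (14-99/8)²=169/64
  (7-99/8)²=1849/64
  (20-99/8)²=3721/64
  (5-99/8)²=3481/64
Σ(x-μ)² = 2735/8
σ² = (2735/8)/8 = 2735/64

σ = √(2735/64) ≈ 6.5372


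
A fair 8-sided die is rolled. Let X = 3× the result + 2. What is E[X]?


E[die] = (1+8)/2 = 9/2
E[X] = 3×9/2 + 2 = 31/2

E[X] = 31/2


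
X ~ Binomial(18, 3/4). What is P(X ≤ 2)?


P(X ≤ 2) = Σ P(X=i) for i=0..2
P(X=0) = 1/68719476736
P(X=1) = 27/34359738368
P(X=2) = 1377/68719476736
Sum = 179/8589934592

P(X ≤ 2) = 179/8589934592 ≈ 0.00%


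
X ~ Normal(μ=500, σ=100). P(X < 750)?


z = (750-500)/100 = 2.5
P(Z < 2.5) = 0.9938

P(X < 750) ≈ 0.9938


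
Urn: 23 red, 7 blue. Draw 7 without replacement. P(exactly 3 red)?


Hypergeometric: C(23,3)×C(7,4)/C(30,7)
= 1771×35/2035800 = 12397/407160

P(X=3) = 12397/407160 ≈ 3.04%


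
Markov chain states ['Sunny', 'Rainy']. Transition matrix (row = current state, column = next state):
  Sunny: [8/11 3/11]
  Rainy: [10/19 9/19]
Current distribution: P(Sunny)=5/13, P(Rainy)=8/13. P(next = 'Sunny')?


P(next=Sunny) = Σᵢ P(now=i)×P(i→Sunny)
= 5/13×8/11 + 8/13×10/19
= 40/143 + 80/247 = 1640/2717

P = 1640/2717 ≈ 0.6036


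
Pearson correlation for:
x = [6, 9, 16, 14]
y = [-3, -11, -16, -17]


n=4, Σx=45, Σy=-47, Σxy=-611, Σx²=569, Σy²=675
r = (4×(-611) - 45×(-47))/√((4×569 - 45²)(4×675 - (-47)²))
= -329/√(251×491) = -329/√123241 ≈ -329/351.0570 ≈ -0.9372

r ≈ -0.9372


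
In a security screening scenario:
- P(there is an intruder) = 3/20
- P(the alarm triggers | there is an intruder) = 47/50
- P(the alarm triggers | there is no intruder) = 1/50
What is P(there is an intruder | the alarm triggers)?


Using Bayes' theorem:
P(A|B) = P(B|A)·P(A) / P(B)

P(the alarm triggers) = 47/50 × 3/20 + 1/50 × 17/20
= 141/1000 + 17/1000 = 79/500

P(there is an intruder|the alarm triggers) = (141/1000) / (79/500) = 141/158

P(there is an intruder|the alarm triggers) = 141/158 ≈ 89.24%


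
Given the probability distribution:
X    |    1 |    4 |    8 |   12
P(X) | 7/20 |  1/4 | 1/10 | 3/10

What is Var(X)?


E[X] = 23/4
E[X²] = 1079/20
Var(X) = E[X²] - (E[X])² = 1079/20 - 529/16 = 1671/80

Var(X) = 1671/80 ≈ 20.8875


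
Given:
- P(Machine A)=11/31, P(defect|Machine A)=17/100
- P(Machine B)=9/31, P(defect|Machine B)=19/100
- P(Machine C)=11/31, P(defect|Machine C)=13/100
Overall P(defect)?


P(B) = Σ P(B|Aᵢ)×P(Aᵢ)
  17/100×11/31 = 187/3100
  19/100×9/31 = 171/3100
  13/100×11/31 = 143/3100
Sum = 501/3100

P(defect) = 501/3100 ≈ 16.16%


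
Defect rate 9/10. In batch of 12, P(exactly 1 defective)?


Binomial: P(X=1) = C(12,1)×p^1×(1-p)^11
= 12 × 9/10 × 1/100000000000 = 27/250000000000

P(X=1) = 27/250000000000 ≈ 0.00%


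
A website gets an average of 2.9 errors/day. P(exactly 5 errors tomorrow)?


Poisson(λ=2.9): P(X=5) = e^(-λ)×λ^k/k!
= e^(-2.9) × 2.9^5 / 5!
≈ 0.05502322006 × 205.11149 / 120 ≈ 0.094049

P(X=5) ≈ 0.094049 ≈ 9.40%


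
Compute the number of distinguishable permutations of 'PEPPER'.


Letters: 6, freq: {'P': 3, 'E': 2, 'R': 1}
6!/(3!×2!×1!) = 720/12 = 60

60


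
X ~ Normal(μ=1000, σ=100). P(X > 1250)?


z = (1250-1000)/100 = 2.5
P(X > 1250) = 1 - P(Z ≤ 2.5) = 1 - 0.9938 = 0.0062

P(X > 1250) ≈ 0.0062


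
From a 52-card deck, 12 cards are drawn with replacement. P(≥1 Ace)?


P(not a Ace) = 48/52 = 12/13
P(none in 12 draws) = (12/13)^12 = 8916100448256/23298085122481
P(≥1 Ace) = 1 - 8916100448256/23298085122481 = 14381984674225/23298085122481

P = 14381984674225/23298085122481 ≈ 61.73%


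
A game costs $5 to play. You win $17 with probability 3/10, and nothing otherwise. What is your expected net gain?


E[gain] = (17-5)×3/10 + (-5)×7/10
= 18/5 - 7/2 = 1/10

Expected net gain = $1/10 ≈ $0.10


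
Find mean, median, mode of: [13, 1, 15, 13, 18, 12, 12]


Sorted: [1, 12, 12, 13, 13, 15, 18]
Mean = 84/7 = 12
Median = 13
Freq: {13: 2, 1: 1, 15: 1, 18: 1, 12: 2}
Mode: [12, 13]

Mean=12, Median=13, Mode=[12, 13]


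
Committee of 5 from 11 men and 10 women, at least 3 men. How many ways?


Count by #men:
  3M,2W: C(11,3)×C(10,2)=7425
  4M,1W: C(11,4)×C(10,1)=3300
  5M,0W: C(11,5)×C(10,0)=462
Total = 11187

11187


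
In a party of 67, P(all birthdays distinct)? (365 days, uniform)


P(all different) = Π(365-i)/365 for i=0..66
= (365/365)×(364/365)×...×(299/365)
= 0.001560

P ≈ 0.0016 ≈ 0.16%


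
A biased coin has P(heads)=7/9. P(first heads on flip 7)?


Geometric: P(X=7) = (1-p)^(k-1)×p = (2/9)^6×7/9 = 448/4782969

P(X=7) = 448/4782969 ≈ 0.01%


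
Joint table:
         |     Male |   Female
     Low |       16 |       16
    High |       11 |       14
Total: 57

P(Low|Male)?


P(Low|Male) = 16/(16+11) = 16/27

P = 16/27 ≈ 59.26%


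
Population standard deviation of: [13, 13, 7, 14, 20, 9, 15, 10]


Mean = 101/8
  (13-101/8)²=9/64
  (13-101/8)²=9/64
  (7-101/8)²=2025/64
  (14-101/8)²=121/64
  (20-101/8)²=3481/64
  (9-101/8)²=841/64
  (15-101/8)²=361/64
  (10-101/8)²=441/64
Σ(x-μ)² = 911/8
σ² = (911/8)/8 = 911/64

σ = √(911/64) ≈ 3.7728


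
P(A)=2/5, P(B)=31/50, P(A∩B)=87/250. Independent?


P(A)×P(B) = 31/125
P(A∩B) = 87/250
Not equal → NOT independent

No, not independent


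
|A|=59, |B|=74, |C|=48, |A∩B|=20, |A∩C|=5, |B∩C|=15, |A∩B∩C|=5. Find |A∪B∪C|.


|A∪B∪C| = 59+74+48-20-5-15+5 = 146

|A∪B∪C| = 146


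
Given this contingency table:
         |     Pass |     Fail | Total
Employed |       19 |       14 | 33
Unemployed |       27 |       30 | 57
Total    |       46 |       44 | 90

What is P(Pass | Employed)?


P(Pass | Employed) = 19/(19+14) = 19/33

P(Pass|Employed) = 19/33 ≈ 57.58%


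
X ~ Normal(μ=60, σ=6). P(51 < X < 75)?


z₁=(51-60)/6=-1.5, z₂=(75-60)/6=2.5
P = Φ(2.5) - Φ(-1.5) = 0.993790 - 0.066807 = 0.926983 ≈ 0.9270

P(51 < X < 75) ≈ 0.9270


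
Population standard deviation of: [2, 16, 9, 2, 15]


Mean = 44/5
  (2-44/5)²=1156/25
  (16-44/5)²=1296/25
  (9-44/5)²=1/25
  (2-44/5)²=1156/25
  (15-44/5)²=961/25
Σ(x-μ)² = 914/5
σ² = (914/5)/5 = 914/25

σ = √(914/25) ≈ 6.0465


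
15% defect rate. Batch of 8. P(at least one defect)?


P(all good) = (17/20)^8 = 6975757441/25600000000
P(≥1 defect) = 18624242559/25600000000

P = 18624242559/25600000000 ≈ 72.75%


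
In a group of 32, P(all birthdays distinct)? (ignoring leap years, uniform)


P(all different) = Π(365-i)/365 for i=0..31
= (365/365)×(364/365)×...×(334/365)
= 0.246652

P ≈ 0.2467 ≈ 24.67%


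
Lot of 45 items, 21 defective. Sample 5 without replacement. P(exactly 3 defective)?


Hypergeometric: C(21,3)×C(24,2)/C(45,5)
= 1330×276/1221759 = 17480/58179

P(X=3) = 17480/58179 ≈ 30.05%


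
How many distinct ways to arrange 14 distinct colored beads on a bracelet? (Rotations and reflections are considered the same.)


Free circular arrangements: rotations and reflections both identified.
(n-1)!/2 = 13!/2 = 6227020800/2 = 3113510400

3113510400


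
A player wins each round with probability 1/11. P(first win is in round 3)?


Geometric: P(X=3) = (1-p)^(k-1)×p = (10/11)^2×1/11 = 100/1331

P(X=3) = 100/1331 ≈ 7.51%


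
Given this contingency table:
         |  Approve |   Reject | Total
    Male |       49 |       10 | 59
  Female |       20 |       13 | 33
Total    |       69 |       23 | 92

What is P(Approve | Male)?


P(Approve | Male) = 49/(49+10) = 49/59

P(Approve|Male) = 49/59 ≈ 83.05%


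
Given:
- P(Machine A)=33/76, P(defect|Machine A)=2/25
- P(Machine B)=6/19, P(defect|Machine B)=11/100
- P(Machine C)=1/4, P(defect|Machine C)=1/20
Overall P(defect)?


P(B) = Σ P(B|Aᵢ)×P(Aᵢ)
  2/25×33/76 = 33/950
  11/100×6/19 = 33/950
  1/20×1/4 = 1/80
Sum = 623/7600

P(defect) = 623/7600 ≈ 8.20%


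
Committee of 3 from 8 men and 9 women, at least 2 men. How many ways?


Count by #men:
  2M,1W: C(8,2)×C(9,1)=252
  3M,0W: C(8,3)×C(9,0)=56
Total = 308

308


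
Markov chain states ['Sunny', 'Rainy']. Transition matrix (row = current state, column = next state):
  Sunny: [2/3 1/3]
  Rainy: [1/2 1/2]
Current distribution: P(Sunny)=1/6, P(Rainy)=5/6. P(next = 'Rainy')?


P(next=Rainy) = Σᵢ P(now=i)×P(i→Rainy)
= 1/6×1/3 + 5/6×1/2
= 1/18 + 5/12 = 17/36

P = 17/36 ≈ 0.4722


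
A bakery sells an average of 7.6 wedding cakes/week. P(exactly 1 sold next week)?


Poisson(λ=7.6): P(X=1) = e^(-λ)×λ^k/k!
= e^(-7.6) × 7.6^1 / 1!
≈ 0.0005004514334 × 7.6 / 1 ≈ 0.003803

P(X=1) ≈ 0.003803 ≈ 0.38%


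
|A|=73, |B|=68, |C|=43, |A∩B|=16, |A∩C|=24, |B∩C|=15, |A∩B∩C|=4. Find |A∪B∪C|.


|A∪B∪C| = 73+68+43-16-24-15+4 = 133

|A∪B∪C| = 133


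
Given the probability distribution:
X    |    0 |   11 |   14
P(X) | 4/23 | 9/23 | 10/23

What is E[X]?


E[X] = Σ x·P(X=x)
= (0)×(4/23) + (11)×(9/23) + (14)×(10/23)
= 239/23

E[X] = 239/23


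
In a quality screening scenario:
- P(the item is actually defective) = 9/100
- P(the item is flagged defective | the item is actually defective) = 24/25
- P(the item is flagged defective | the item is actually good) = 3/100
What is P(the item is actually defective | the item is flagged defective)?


Using Bayes' theorem:
P(A|B) = P(B|A)·P(A) / P(B)

P(the item is flagged defective) = 24/25 × 9/100 + 3/100 × 91/100
= 54/625 + 273/10000 = 1137/10000

P(the item is actually defective|the item is flagged defective) = (54/625) / (1137/10000) = 288/379

P(the item is actually defective|the item is flagged defective) = 288/379 ≈ 75.99%


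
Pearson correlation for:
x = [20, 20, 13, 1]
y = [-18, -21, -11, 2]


n=4, Σx=54, Σy=-48, Σxy=-921, Σx²=970, Σy²=890
r = (4×(-921) - 54×(-48))/√((4×970 - 54²)(4×890 - (-48)²))
= -1092/√(964×1256) = -1092/√1210784 ≈ -1092/1100.3563 ≈ -0.9924

r ≈ -0.9924


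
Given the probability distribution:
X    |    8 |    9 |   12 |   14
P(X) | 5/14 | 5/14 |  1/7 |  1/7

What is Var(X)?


E[X] = 137/14
E[X²] = 1405/14
Var(X) = E[X²] - (E[X])² = 1405/14 - 18769/196 = 901/196

Var(X) = 901/196 ≈ 4.5969


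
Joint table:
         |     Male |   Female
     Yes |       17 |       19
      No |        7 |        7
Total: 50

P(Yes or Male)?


P(Yes∨Male) = P(Yes) + P(Male) - P(Yes∧Male)
= (36 + 24 - 17)/50 = 43/50

P = 43/50 ≈ 86.00%


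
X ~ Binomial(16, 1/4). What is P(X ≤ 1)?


P(X ≤ 1) = Σ P(X=i) for i=0..1
P(X=0) = 43046721/4294967296
P(X=1) = 14348907/268435456
Sum = 272629233/4294967296

P(X ≤ 1) = 272629233/4294967296 ≈ 6.35%


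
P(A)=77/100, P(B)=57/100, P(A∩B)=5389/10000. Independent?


P(A)×P(B) = 4389/10000
P(A∩B) = 5389/10000
Not equal → NOT independent

No, not independent


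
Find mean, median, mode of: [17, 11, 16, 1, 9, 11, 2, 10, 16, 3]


Sorted: [1, 2, 3, 9, 10, 11, 11, 16, 16, 17]
Mean = 96/10 = 48/5
Median = 21/2
Freq: {17: 1, 11: 2, 16: 2, 1: 1, 9: 1, 2: 1, 10: 1, 3: 1}
Mode: [11, 16]

Mean=48/5, Median=21/2, Mode=[11, 16]


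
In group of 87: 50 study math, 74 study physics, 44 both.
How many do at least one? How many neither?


|A∪B| = 50+74-44 = 80
Neither = 87-80 = 7

At least one: 80; Neither: 7


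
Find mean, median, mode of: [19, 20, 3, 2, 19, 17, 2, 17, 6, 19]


Sorted: [2, 2, 3, 6, 17, 17, 19, 19, 19, 20]
Mean = 124/10 = 62/5
Median = 17
Freq: {19: 3, 20: 1, 3: 1, 2: 2, 17: 2, 6: 1}
Mode: [19]

Mean=62/5, Median=17, Mode=19


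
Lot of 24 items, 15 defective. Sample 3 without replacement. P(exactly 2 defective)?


Hypergeometric: C(15,2)×C(9,1)/C(24,3)
= 105×9/2024 = 945/2024

P(X=2) = 945/2024 ≈ 46.69%


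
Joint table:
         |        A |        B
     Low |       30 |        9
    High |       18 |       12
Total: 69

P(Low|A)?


P(Low|A) = 30/(30+18) = 30/48 = 5/8

P = 5/8 ≈ 62.50%


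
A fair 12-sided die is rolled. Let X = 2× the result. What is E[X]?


E[die] = (1+12)/2 = 13/2
E[X] = 2 × 13/2 = 13

E[X] = 13


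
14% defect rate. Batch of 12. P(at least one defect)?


P(all good) = (43/50)^12 = 39959630797262576401/244140625000000000000
P(≥1 defect) = 204180994202737423599/244140625000000000000

P = 204180994202737423599/244140625000000000000 ≈ 83.63%


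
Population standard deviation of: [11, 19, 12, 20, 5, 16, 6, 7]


Mean = 96/8 = 12
  (11-12)²=1
  (19-12)²=49
  (12-12)²=0
  (20-12)²=64
  (5-12)²=49
  (16-12)²=16
  (6-12)²=36
  (7-12)²=25
Σ(x-μ)² = 240
σ² = 240/8 = 30

σ = √(30) ≈ 5.4772


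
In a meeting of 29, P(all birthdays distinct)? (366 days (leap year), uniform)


P(all different) = Π(366-i)/366 for i=0..28
= (366/366)×(365/366)×...×(338/366)
= 0.320056

P ≈ 0.3201 ≈ 32.01%


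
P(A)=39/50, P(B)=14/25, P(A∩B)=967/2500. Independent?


P(A)×P(B) = 273/625
P(A∩B) = 967/2500
Not equal → NOT independent

No, not independent


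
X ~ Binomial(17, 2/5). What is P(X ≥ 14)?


P(X ≥ 14) = Σ P(X=i) for i=14..17
P(X=14) = 60162048/152587890625
P(X=15) = 40108032/762939453125
P(X=16) = 3342336/762939453125
P(X=17) = 131072/762939453125
Sum = 68878336/152587890625

P(X ≥ 14) = 68878336/152587890625 ≈ 0.05%


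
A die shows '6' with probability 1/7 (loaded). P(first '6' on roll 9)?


Geometric: P(X=9) = (1-p)^(k-1)×p = (6/7)^8×1/7 = 1679616/40353607

P(X=9) = 1679616/40353607 ≈ 4.16%


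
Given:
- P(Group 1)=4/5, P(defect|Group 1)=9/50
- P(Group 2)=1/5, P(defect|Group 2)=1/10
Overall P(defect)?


P(B) = Σ P(B|Aᵢ)×P(Aᵢ)
  9/50×4/5 = 18/125
  1/10×1/5 = 1/50
Sum = 41/250

P(defect) = 41/250 ≈ 16.40%


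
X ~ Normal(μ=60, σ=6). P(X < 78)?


z = (78-60)/6 = 3.0
P(Z < 3.0) = 0.9987

P(X < 78) ≈ 0.9987


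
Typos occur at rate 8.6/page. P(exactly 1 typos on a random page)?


Poisson(λ=8.6): P(X=1) = e^(-λ)×λ^k/k!
= e^(-8.6) × 8.6^1 / 1!
≈ 0.0001841057937 × 8.6 / 1 ≈ 0.001583

P(X=1) ≈ 0.001583 ≈ 0.16%


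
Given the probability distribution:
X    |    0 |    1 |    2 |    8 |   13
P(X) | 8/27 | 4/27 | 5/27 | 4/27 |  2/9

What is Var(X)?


E[X] = 124/27
E[X²] = 1294/27
Var(X) = E[X²] - (E[X])² = 1294/27 - 15376/729 = 19562/729

Var(X) = 19562/729 ≈ 26.8340


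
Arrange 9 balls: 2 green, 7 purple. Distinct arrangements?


9!/(2!×7!) = 36

36


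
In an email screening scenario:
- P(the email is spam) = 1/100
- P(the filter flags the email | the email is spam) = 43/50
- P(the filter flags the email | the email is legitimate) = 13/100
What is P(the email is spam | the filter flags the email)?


Using Bayes' theorem:
P(A|B) = P(B|A)·P(A) / P(B)

P(the filter flags the email) = 43/50 × 1/100 + 13/100 × 99/100
= 43/5000 + 1287/10000 = 1373/10000

P(the email is spam|the filter flags the email) = (43/5000) / (1373/10000) = 86/1373

P(the email is spam|the filter flags the email) = 86/1373 ≈ 6.26%


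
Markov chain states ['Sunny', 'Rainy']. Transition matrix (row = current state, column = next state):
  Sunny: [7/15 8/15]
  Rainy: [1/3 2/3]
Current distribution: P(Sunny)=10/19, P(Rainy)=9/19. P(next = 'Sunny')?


P(next=Sunny) = Σᵢ P(now=i)×P(i→Sunny)
= 10/19×7/15 + 9/19×1/3
= 14/57 + 3/19 = 23/57

P = 23/57 ≈ 0.4035


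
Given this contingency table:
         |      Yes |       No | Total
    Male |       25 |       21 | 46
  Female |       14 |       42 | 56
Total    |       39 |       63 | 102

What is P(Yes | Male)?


P(Yes | Male) = 25/(25+21) = 25/46

P(Yes|Male) = 25/46 ≈ 54.35%


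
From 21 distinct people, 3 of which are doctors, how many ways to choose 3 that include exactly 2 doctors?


Choose 2 of the 3 doctors and 1 of the other 18 people:
C(3,2)×C(18,1) = 3×18 = 54

54


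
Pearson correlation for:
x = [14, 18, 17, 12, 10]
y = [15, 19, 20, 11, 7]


n=5, Σx=71, Σy=72, Σxy=1094, Σx²=1053, Σy²=1156
r = (5×1094 - 71×72)/√((5×1053 - 71²)(5×1156 - 72²))
= 358/√(224×596) = 358/√133504 ≈ 358/365.3820 ≈ 0.9798

r ≈ 0.9798


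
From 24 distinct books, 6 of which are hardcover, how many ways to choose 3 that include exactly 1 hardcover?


Choose 1 of the 6 hardcovers and 2 of the other 18 books:
C(6,1)×C(18,2) = 6×153 = 918

918


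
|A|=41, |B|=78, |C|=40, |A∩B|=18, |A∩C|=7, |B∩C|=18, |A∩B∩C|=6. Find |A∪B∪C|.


|A∪B∪C| = 41+78+40-18-7-18+6 = 122

|A∪B∪C| = 122


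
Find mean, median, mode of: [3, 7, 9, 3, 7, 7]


Sorted: [3, 3, 7, 7, 7, 9]
Mean = 36/6 = 6
Median = 7
Freq: {3: 2, 7: 3, 9: 1}
Mode: [7]

Mean=6, Median=7, Mode=7


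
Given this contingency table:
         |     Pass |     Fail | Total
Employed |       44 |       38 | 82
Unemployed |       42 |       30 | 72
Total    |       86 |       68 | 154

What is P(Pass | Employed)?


P(Pass | Employed) = 44/(44+38) = 44/82 = 22/41

P(Pass|Employed) = 22/41 ≈ 53.66%


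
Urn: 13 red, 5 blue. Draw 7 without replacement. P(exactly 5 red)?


Hypergeometric: C(13,5)×C(5,2)/C(18,7)
= 1287×10/31824 = 55/136

P(X=5) = 55/136 ≈ 40.44%


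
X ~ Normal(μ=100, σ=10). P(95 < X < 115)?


z₁=(95-100)/10=-0.5, z₂=(115-100)/10=1.5
P = Φ(1.5) - Φ(-0.5) = 0.933193 - 0.308538 = 0.624655 ≈ 0.6247

P(95 < X < 115) ≈ 0.6247


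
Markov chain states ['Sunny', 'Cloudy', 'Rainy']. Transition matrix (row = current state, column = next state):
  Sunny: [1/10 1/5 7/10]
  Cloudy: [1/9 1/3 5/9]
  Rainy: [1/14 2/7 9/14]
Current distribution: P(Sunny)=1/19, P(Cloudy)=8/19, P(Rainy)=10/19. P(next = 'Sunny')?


P(next=Sunny) = Σᵢ P(now=i)×P(i→Sunny)
= 1/19×1/10 + 8/19×1/9 + 10/19×1/14
= 1/190 + 8/171 + 5/133 = 1073/11970

P = 1073/11970 ≈ 0.0896


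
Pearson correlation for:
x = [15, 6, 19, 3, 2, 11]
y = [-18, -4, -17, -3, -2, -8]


n=6, Σx=56, Σy=-52, Σxy=-718, Σx²=756, Σy²=706
r = (6×(-718) - 56×(-52))/√((6×756 - 56²)(6×706 - (-52)²))
= -1396/√(1400×1532) = -1396/√2144800 ≈ -1396/1464.5136 ≈ -0.9532

r ≈ -0.9532


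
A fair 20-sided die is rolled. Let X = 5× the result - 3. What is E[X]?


E[die] = (1+20)/2 = 21/2
E[X] = 5×21/2 - 3 = 99/2

E[X] = 99/2


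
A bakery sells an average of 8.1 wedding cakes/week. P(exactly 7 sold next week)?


Poisson(λ=8.1): P(X=7) = e^(-λ)×λ^k/k!
= e^(-8.1) × 8.1^7 / 7!
≈ 0.0003035391381 × 2287679.2455 / 5040 ≈ 0.137778

P(X=7) ≈ 0.137778 ≈ 13.78%


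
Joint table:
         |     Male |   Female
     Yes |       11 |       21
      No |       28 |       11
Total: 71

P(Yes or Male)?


P(Yes∨Male) = P(Yes) + P(Male) - P(Yes∧Male)
= (32 + 39 - 11)/71 = 60/71

P = 60/71 ≈ 84.51%


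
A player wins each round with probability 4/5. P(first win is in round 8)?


Geometric: P(X=8) = (1-p)^(k-1)×p = (1/5)^7×4/5 = 4/390625

P(X=8) = 4/390625 ≈ 0.00%


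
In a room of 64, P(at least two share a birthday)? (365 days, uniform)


P(all different) = Π(365-i)/365 for i=0..63
= 0.002810
P(match) = 1 - 0.002810 = 0.997190

P ≈ 0.9972 ≈ 99.72%


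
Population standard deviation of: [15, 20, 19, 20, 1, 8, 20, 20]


Mean = 123/8
  (15-123/8)²=9/64
  (20-123/8)²=1369/64
  (19-123/8)²=841/64
  (20-123/8)²=1369/64
  (1-123/8)²=13225/64
  (8-123/8)²=3481/64
  (20-123/8)²=1369/64
  (20-123/8)²=1369/64
Σ(x-μ)² = 2879/8
σ² = (2879/8)/8 = 2879/64

σ = √(2879/64) ≈ 6.7070


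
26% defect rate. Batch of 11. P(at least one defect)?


P(all good) = (37/50)^11 = 177917621779460413/4882812500000000000
P(≥1 defect) = 4704894878220539587/4882812500000000000

P = 4704894878220539587/4882812500000000000 ≈ 96.36%


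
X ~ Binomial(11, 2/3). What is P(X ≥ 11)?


P(X ≥ 11) = Σ P(X=i) for i=11..11
P(X=11) = 2048/177147
Sum = 2048/177147

P(X ≥ 11) = 2048/177147 ≈ 1.16%


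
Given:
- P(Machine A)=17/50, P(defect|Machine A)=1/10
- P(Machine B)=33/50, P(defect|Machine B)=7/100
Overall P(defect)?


P(B) = Σ P(B|Aᵢ)×P(Aᵢ)
  1/10×17/50 = 17/500
  7/100×33/50 = 231/5000
Sum = 401/5000

P(defect) = 401/5000 ≈ 8.02%


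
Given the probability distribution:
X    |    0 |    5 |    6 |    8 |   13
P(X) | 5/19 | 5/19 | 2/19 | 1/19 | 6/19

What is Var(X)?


E[X] = 123/19
E[X²] = 1275/19
Var(X) = E[X²] - (E[X])² = 1275/19 - 15129/361 = 9096/361

Var(X) = 9096/361 ≈ 25.1967


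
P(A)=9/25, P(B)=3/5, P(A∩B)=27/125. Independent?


P(A)×P(B) = 27/125
P(A∩B) = 27/125
Equal ✓ → Independent

Yes, independent


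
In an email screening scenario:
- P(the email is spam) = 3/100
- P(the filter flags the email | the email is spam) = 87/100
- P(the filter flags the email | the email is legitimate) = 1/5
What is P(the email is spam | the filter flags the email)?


Using Bayes' theorem:
P(A|B) = P(B|A)·P(A) / P(B)

P(the filter flags the email) = 87/100 × 3/100 + 1/5 × 97/100
= 261/10000 + 97/500 = 2201/10000

P(the email is spam|the filter flags the email) = (261/10000) / (2201/10000) = 261/2201

P(the email is spam|the filter flags the email) = 261/2201 ≈ 11.86%


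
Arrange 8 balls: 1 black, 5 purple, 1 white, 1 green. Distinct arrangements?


8!/(1!×5!×1!×1!) = 336

336


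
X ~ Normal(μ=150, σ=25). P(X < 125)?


z = (125-150)/25 = -1.0
P(Z < -1.0) = 0.1587

P(X < 125) ≈ 0.1587


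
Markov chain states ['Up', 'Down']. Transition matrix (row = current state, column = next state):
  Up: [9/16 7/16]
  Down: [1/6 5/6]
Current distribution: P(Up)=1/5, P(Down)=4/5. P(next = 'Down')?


P(next=Down) = Σᵢ P(now=i)×P(i→Down)
= 1/5×7/16 + 4/5×5/6
= 7/80 + 2/3 = 181/240

P = 181/240 ≈ 0.7542


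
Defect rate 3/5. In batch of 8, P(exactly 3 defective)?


Binomial: P(X=3) = C(8,3)×p^3×(1-p)^5
= 56 × 27/125 × 32/3125 = 48384/390625

P(X=3) = 48384/390625 ≈ 12.39%


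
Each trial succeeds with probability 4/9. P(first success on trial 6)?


Geometric: P(X=6) = (1-p)^(k-1)×p = (5/9)^5×4/9 = 12500/531441

P(X=6) = 12500/531441 ≈ 2.35%


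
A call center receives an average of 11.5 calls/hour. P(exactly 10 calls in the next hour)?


Poisson(λ=11.5): P(X=10) = e^(-λ)×λ^k/k!
= e^(-11.5) × 11.5^10 / 10!
≈ 1.01300936e-05 × 40455577357.1 / 3628800 ≈ 0.112935

P(X=10) ≈ 0.112935 ≈ 11.29%


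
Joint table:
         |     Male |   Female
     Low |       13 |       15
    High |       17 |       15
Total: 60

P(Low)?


P(Low) = (13+15)/60 = 28/60 = 7/15

P(Low) = 7/15 ≈ 46.67%


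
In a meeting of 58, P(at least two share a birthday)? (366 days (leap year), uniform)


P(all different) = Π(366-i)/366 for i=0..57
= 0.008451
P(match) = 1 - 0.008451 = 0.991549

P ≈ 0.9915 ≈ 99.15%


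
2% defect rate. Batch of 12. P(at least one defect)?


P(all good) = (49/50)^12 = 191581231380566414401/244140625000000000000
P(≥1 defect) = 52559393619433585599/244140625000000000000

P = 52559393619433585599/244140625000000000000 ≈ 21.53%


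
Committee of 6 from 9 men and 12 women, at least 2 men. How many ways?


Count by #men:
  2M,4W: C(9,2)×C(12,4)=17820
  3M,3W: C(9,3)×C(12,3)=18480
  4M,2W: C(9,4)×C(12,2)=8316
  5M,1W: C(9,5)×C(12,1)=1512
  6M,0W: C(9,6)×C(12,0)=84
Total = 46212

46212


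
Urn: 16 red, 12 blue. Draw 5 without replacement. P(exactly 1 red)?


Hypergeometric: C(16,1)×C(12,4)/C(28,5)
= 16×495/98280 = 22/273

P(X=1) = 22/273 ≈ 8.06%


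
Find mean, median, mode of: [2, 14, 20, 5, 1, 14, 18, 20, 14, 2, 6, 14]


Sorted: [1, 2, 2, 5, 6, 14, 14, 14, 14, 18, 20, 20]
Mean = 130/12 = 65/6
Median = 14
Freq: {2: 2, 14: 4, 20: 2, 5: 1, 1: 1, 18: 1, 6: 1}
Mode: [14]

Mean=65/6, Median=14, Mode=14


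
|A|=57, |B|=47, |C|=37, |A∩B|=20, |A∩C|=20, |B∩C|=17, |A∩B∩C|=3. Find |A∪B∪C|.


|A∪B∪C| = 57+47+37-20-20-17+3 = 87

|A∪B∪C| = 87


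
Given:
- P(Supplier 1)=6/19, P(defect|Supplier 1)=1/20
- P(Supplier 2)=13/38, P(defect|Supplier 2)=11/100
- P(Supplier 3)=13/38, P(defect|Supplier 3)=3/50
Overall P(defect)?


P(B) = Σ P(B|Aᵢ)×P(Aᵢ)
  1/20×6/19 = 3/190
  11/100×13/38 = 143/3800
  3/50×13/38 = 39/1900
Sum = 281/3800

P(defect) = 281/3800 ≈ 7.39%


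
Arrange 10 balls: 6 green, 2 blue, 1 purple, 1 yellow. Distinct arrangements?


10!/(6!×2!×1!×1!) = 2520

2520


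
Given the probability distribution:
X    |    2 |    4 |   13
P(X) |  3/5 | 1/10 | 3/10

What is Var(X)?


E[X] = 11/2
E[X²] = 547/10
Var(X) = E[X²] - (E[X])² = 547/10 - 121/4 = 489/20

Var(X) = 489/20 ≈ 24.4500


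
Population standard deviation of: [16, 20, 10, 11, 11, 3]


Mean = 71/6
  (16-71/6)²=625/36
  (20-71/6)²=2401/36
  (10-71/6)²=121/36
  (11-71/6)²=25/36
  (11-71/6)²=25/36
  (3-71/6)²=2809/36
Σ(x-μ)² = 1001/6
σ² = (1001/6)/6 = 1001/36

σ = √(1001/36) ≈ 5.2731


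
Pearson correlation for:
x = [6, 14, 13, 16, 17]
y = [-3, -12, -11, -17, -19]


n=5, Σx=66, Σy=-62, Σxy=-924, Σx²=946, Σy²=924
r = (5×(-924) - 66×(-62))/√((5×946 - 66²)(5×924 - (-62)²))
= -528/√(374×776) = -528/√290224 ≈ -528/538.7244 ≈ -0.9801

r ≈ -0.9801


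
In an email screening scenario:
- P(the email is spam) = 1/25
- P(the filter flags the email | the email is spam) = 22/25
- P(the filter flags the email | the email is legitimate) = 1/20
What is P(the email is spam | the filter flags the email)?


Using Bayes' theorem:
P(A|B) = P(B|A)·P(A) / P(B)

P(the filter flags the email) = 22/25 × 1/25 + 1/20 × 24/25
= 22/625 + 6/125 = 52/625

P(the email is spam|the filter flags the email) = (22/625) / (52/625) = 11/26

P(the email is spam|the filter flags the email) = 11/26 ≈ 42.31%


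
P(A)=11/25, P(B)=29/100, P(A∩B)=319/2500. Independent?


P(A)×P(B) = 319/2500
P(A∩B) = 319/2500
Equal ✓ → Independent

Yes, independent


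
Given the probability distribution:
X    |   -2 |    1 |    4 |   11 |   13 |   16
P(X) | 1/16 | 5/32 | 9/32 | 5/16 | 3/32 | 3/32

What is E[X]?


E[X] = Σ x·P(X=x)
= (-2)×(1/16) + (1)×(5/32) + (4)×(9/32) + (11)×(5/16) + (13)×(3/32) + (16)×(3/32)
= 117/16

E[X] = 117/16


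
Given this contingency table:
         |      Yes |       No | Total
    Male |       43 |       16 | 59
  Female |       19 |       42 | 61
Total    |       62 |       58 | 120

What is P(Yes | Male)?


P(Yes | Male) = 43/(43+16) = 43/59

P(Yes|Male) = 43/59 ≈ 72.88%


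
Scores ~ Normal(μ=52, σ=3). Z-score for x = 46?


z = (x - μ)/σ = (46 - 52)/3 = -2.0

z = -2.0


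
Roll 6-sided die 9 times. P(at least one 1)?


P(no 1)^9 = (5/6)^9 = 1953125/10077696
P(≥1) = 1 - 1953125/10077696 = 8124571/10077696

P = 8124571/10077696 ≈ 80.62%


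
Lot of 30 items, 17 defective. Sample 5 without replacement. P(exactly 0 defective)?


Hypergeometric: C(17,0)×C(13,5)/C(30,5)
= 1×1287/142506 = 11/1218

P(X=0) = 11/1218 ≈ 0.90%


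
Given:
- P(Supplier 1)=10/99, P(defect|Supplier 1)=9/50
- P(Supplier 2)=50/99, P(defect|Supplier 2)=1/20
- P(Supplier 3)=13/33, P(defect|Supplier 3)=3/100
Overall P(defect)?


P(B) = Σ P(B|Aᵢ)×P(Aᵢ)
  9/50×10/99 = 1/55
  1/20×50/99 = 5/198
  3/100×13/33 = 13/1100
Sum = 547/9900

P(defect) = 547/9900 ≈ 5.53%


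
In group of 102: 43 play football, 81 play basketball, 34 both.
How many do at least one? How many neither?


|A∪B| = 43+81-34 = 90
Neither = 102-90 = 12

At least one: 90; Neither: 12


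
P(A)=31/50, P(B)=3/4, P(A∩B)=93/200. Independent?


P(A)×P(B) = 93/200
P(A∩B) = 93/200
Equal ✓ → Independent

Yes, independent


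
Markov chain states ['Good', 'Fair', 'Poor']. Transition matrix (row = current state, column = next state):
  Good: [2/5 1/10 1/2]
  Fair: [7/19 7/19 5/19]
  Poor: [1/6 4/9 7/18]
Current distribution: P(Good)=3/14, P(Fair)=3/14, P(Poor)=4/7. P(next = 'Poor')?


P(next=Poor) = Σᵢ P(now=i)×P(i→Poor)
= 3/14×1/2 + 3/14×5/19 + 4/7×7/18
= 3/28 + 15/266 + 2/9 = 1847/4788

P = 1847/4788 ≈ 0.3858


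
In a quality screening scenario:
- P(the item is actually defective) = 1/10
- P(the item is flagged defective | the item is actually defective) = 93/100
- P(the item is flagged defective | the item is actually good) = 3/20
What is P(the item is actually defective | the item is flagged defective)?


Using Bayes' theorem:
P(A|B) = P(B|A)·P(A) / P(B)

P(the item is flagged defective) = 93/100 × 1/10 + 3/20 × 9/10
= 93/1000 + 27/200 = 57/250

P(the item is actually defective|the item is flagged defective) = (93/1000) / (57/250) = 31/76

P(the item is actually defective|the item is flagged defective) = 31/76 ≈ 40.79%


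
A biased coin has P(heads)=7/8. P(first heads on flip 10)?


Geometric: P(X=10) = (1-p)^(k-1)×p = (1/8)^9×7/8 = 7/1073741824

P(X=10) = 7/1073741824 ≈ 0.00%


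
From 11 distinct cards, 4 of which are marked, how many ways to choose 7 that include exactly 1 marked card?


Choose 1 of the 4 marked cards and 6 of the other 7 cards:
C(4,1)×C(7,6) = 4×7 = 28

28


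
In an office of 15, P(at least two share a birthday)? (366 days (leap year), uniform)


P(all different) = Π(366-i)/366 for i=0..14
= 0.747702
P(match) = 1 - 0.747702 = 0.252298

P ≈ 0.2523 ≈ 25.23%


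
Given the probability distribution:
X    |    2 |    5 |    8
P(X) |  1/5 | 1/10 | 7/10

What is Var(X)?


E[X] = 13/2
E[X²] = 481/10
Var(X) = E[X²] - (E[X])² = 481/10 - 169/4 = 117/20

Var(X) = 117/20 ≈ 5.8500


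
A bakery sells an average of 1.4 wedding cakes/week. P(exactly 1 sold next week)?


Poisson(λ=1.4): P(X=1) = e^(-λ)×λ^k/k!
= e^(-1.4) × 1.4^1 / 1!
≈ 0.2465969639 × 1.4 / 1 ≈ 0.345236

P(X=1) ≈ 0.345236 ≈ 34.52%


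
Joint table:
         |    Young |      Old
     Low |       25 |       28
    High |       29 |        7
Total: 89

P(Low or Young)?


P(Low∨Young) = P(Low) + P(Young) - P(Low∧Young)
= (53 + 54 - 25)/89 = 82/89

P = 82/89 ≈ 92.13%


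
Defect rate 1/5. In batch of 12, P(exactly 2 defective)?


Binomial: P(X=2) = C(12,2)×p^2×(1-p)^10
= 66 × 1/25 × 1048576/9765625 = 69206016/244140625

P(X=2) = 69206016/244140625 ≈ 28.35%


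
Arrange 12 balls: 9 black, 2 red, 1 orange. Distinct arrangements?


12!/(9!×2!×1!) = 660

660


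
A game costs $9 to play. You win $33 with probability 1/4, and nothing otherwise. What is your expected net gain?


E[gain] = (33-9)×1/4 + (-9)×3/4
= 6 - 27/4 = -3/4

Expected net gain = $-3/4 ≈ $-0.75


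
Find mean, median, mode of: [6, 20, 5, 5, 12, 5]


Sorted: [5, 5, 5, 6, 12, 20]
Mean = 53/6
Median = 11/2
Freq: {6: 1, 20: 1, 5: 3, 12: 1}
Mode: [5]

Mean=53/6, Median=11/2, Mode=5


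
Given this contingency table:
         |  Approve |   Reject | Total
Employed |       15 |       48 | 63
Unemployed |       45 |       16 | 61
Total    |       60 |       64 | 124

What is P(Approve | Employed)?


P(Approve | Employed) = 15/(15+48) = 15/63 = 5/21

P(Approve|Employed) = 5/21 ≈ 23.81%


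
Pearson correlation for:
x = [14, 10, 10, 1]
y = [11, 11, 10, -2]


n=4, Σx=35, Σy=30, Σxy=362, Σx²=397, Σy²=346
r = (4×362 - 35×30)/√((4×397 - 35²)(4×346 - 30²))
= 398/√(363×484) = 398/√175692 ≈ 398/419.1563 ≈ 0.9495

r ≈ 0.9495


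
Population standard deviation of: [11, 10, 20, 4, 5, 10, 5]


Mean = 65/7
  (11-65/7)²=144/49
  (10-65/7)²=25/49
  (20-65/7)²=5625/49
  (4-65/7)²=1369/49
  (5-65/7)²=900/49
  (10-65/7)²=25/49
  (5-65/7)²=900/49
Σ(x-μ)² = 1284/7
σ² = (1284/7)/7 = 1284/49

σ = √(1284/49) ≈ 5.1190


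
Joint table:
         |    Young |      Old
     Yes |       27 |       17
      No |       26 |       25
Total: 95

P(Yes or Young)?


P(Yes∨Young) = P(Yes) + P(Young) - P(Yes∧Young)
= (44 + 53 - 27)/95 = 70/95 = 14/19

P = 14/19 ≈ 73.68%


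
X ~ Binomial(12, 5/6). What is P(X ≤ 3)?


P(X ≤ 3) = Σ P(X=i) for i=0..3
P(X=0) = 1/2176782336
P(X=1) = 5/181398528
P(X=2) = 275/362797056
P(X=3) = 6875/544195584
Sum = 9737/725594112

P(X ≤ 3) = 9737/725594112 ≈ 0.00%


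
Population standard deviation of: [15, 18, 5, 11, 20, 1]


Mean = 70/6 = 35/3
  (15-35/3)²=100/9
  (18-35/3)²=361/9
  (5-35/3)²=400/9
  (11-35/3)²=4/9
  (20-35/3)²=625/9
  (1-35/3)²=1024/9
Σ(x-μ)² = 838/3
σ² = (838/3)/6 = 419/9

σ = √(419/9) ≈ 6.8232


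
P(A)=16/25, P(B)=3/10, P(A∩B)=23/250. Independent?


P(A)×P(B) = 24/125
P(A∩B) = 23/250
Not equal → NOT independent

No, not independent


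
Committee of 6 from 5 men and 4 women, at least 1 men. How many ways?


Count by #men:
  2M,4W: C(5,2)×C(4,4)=10
  3M,3W: C(5,3)×C(4,3)=40
  4M,2W: C(5,4)×C(4,2)=30
  5M,1W: C(5,5)×C(4,1)=4
Total = 84

84


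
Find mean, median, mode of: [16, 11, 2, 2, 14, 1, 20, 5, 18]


Sorted: [1, 2, 2, 5, 11, 14, 16, 18, 20]
Mean = 89/9
Median = 11
Freq: {16: 1, 11: 1, 2: 2, 14: 1, 1: 1, 20: 1, 5: 1, 18: 1}
Mode: [2]

Mean=89/9, Median=11, Mode=2


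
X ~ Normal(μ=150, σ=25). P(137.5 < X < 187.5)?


z₁=(137.5-150)/25=-0.5, z₂=(187.5-150)/25=1.5
P = Φ(1.5) - Φ(-0.5) = 0.933193 - 0.308538 = 0.624655 ≈ 0.6247

P(137.5 < X < 187.5) ≈ 0.6247


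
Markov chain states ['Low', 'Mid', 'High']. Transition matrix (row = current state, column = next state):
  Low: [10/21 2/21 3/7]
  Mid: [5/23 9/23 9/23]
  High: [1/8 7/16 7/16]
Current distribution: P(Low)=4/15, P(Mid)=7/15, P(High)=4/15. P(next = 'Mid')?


P(next=Mid) = Σᵢ P(now=i)×P(i→Mid)
= 4/15×2/21 + 7/15×9/23 + 4/15×7/16
= 8/315 + 21/115 + 7/60 = 9409/28980

P = 9409/28980 ≈ 0.3247


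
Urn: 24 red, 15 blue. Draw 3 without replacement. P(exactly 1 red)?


Hypergeometric: C(24,1)×C(15,2)/C(39,3)
= 24×105/9139 = 2520/9139

P(X=1) = 2520/9139 ≈ 27.57%


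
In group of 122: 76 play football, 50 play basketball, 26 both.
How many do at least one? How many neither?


|A∪B| = 76+50-26 = 100
Neither = 122-100 = 22

At least one: 100; Neither: 22


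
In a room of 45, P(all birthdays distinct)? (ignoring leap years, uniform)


P(all different) = Π(365-i)/365 for i=0..44
= (365/365)×(364/365)×...×(321/365)
= 0.059024

P ≈ 0.0590 ≈ 5.90%


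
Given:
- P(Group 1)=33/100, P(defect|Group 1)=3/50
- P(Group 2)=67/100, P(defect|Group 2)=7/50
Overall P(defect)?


P(B) = Σ P(B|Aᵢ)×P(Aᵢ)
  3/50×33/100 = 99/5000
  7/50×67/100 = 469/5000
Sum = 71/625

P(defect) = 71/625 ≈ 11.36%


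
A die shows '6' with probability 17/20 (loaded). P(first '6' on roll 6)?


Geometric: P(X=6) = (1-p)^(k-1)×p = (3/20)^5×17/20 = 4131/64000000

P(X=6) = 4131/64000000 ≈ 0.01%


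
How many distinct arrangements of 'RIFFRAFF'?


Letters: 8, freq: {'R': 2, 'I': 1, 'F': 4, 'A': 1}
8!/(2!×1!×4!×1!) = 40320/48 = 840

840


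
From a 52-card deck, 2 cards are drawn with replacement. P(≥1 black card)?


P(not a black card) = 26/52 = 1/2
P(none in 2 draws) = (1/2)^2 = 1/4
P(≥1 black card) = 1 - 1/4 = 3/4

P = 3/4 ≈ 75.00%


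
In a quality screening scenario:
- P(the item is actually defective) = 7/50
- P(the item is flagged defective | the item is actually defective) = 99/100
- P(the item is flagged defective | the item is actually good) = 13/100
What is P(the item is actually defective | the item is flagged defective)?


Using Bayes' theorem:
P(A|B) = P(B|A)·P(A) / P(B)

P(the item is flagged defective) = 99/100 × 7/50 + 13/100 × 43/50
= 693/5000 + 559/5000 = 313/1250

P(the item is actually defective|the item is flagged defective) = (693/5000) / (313/1250) = 693/1252

P(the item is actually defective|the item is flagged defective) = 693/1252 ≈ 55.35%


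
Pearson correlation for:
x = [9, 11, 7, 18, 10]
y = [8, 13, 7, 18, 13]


n=5, Σx=55, Σy=59, Σxy=718, Σx²=675, Σy²=775
r = (5×718 - 55×59)/√((5×675 - 55²)(5×775 - 59²))
= 345/√(350×394) = 345/√137900 ≈ 345/371.3489 ≈ 0.9290

r ≈ 0.9290


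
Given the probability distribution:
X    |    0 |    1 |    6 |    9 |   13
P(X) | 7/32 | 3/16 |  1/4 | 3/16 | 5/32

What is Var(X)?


E[X] = 173/32
E[X²] = 1625/32
Var(X) = E[X²] - (E[X])² = 1625/32 - 29929/1024 = 22071/1024

Var(X) = 22071/1024 ≈ 21.5537


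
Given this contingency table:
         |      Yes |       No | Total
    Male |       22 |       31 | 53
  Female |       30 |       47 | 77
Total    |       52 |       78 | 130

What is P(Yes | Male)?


P(Yes | Male) = 22/(22+31) = 22/53

P(Yes|Male) = 22/53 ≈ 41.51%


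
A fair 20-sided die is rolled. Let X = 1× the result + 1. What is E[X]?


E[die] = (1+20)/2 = 21/2
E[X] = 1×21/2 + 1 = 23/2

E[X] = 23/2


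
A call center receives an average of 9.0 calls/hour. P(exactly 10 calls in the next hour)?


Poisson(λ=9.0): P(X=10) = e^(-λ)×λ^k/k!
= e^(-9.0) × 9.0^10 / 10!
≈ 0.0001234098041 × 3486784401 / 3628800 ≈ 0.118580

P(X=10) ≈ 0.118580 ≈ 11.86%


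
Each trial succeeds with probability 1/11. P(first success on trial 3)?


Geometric: P(X=3) = (1-p)^(k-1)×p = (10/11)^2×1/11 = 100/1331

P(X=3) = 100/1331 ≈ 7.51%


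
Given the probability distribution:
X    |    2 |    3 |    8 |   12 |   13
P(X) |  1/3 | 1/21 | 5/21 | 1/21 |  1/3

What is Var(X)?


E[X] = 160/21
E[X²] = 1684/21
Var(X) = E[X²] - (E[X])² = 1684/21 - 25600/441 = 9764/441

Var(X) = 9764/441 ≈ 22.1406


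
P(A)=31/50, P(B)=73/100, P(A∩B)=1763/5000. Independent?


P(A)×P(B) = 2263/5000
P(A∩B) = 1763/5000
Not equal → NOT independent

No, not independent


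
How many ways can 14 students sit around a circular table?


Circular arrangements of 14 distinct objects: fix one position to break rotational symmetry.
(n-1)! = 13! = 6227020800

6227020800


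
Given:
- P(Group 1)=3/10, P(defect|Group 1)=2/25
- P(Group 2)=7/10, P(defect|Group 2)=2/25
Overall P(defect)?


P(B) = Σ P(B|Aᵢ)×P(Aᵢ)
  2/25×3/10 = 3/125
  2/25×7/10 = 7/125
Sum = 2/25

P(defect) = 2/25 ≈ 8.00%


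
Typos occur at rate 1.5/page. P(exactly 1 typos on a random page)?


Poisson(λ=1.5): P(X=1) = e^(-λ)×λ^k/k!
= e^(-1.5) × 1.5^1 / 1!
≈ 0.2231301601 × 1.5 / 1 ≈ 0.334695

P(X=1) ≈ 0.334695 ≈ 33.47%


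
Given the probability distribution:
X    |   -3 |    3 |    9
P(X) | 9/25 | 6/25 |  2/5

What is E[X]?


E[X] = Σ x·P(X=x)
= (-3)×(9/25) + (3)×(6/25) + (9)×(2/5)
= 81/25

E[X] = 81/25


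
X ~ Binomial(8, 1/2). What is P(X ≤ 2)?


P(X ≤ 2) = Σ P(X=i) for i=0..2
P(X=0) = 1/256
P(X=1) = 1/32
P(X=2) = 7/64
Sum = 37/256

P(X ≤ 2) = 37/256 ≈ 14.45%


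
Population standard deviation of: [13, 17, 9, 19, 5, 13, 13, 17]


Mean = 106/8 = 53/4
  (13-53/4)²=1/16
  (17-53/4)²=225/16
  (9-53/4)²=289/16
  (19-53/4)²=529/16
  (5-53/4)²=1089/16
  (13-53/4)²=1/16
  (13-53/4)²=1/16
  (17-53/4)²=225/16
Σ(x-μ)² = 295/2
σ² = (295/2)/8 = 295/16

σ = √(295/16) ≈ 4.2939


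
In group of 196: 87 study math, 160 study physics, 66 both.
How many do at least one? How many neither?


|A∪B| = 87+160-66 = 181
Neither = 196-181 = 15

At least one: 181; Neither: 15


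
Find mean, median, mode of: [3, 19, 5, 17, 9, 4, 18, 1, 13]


Sorted: [1, 3, 4, 5, 9, 13, 17, 18, 19]
Mean = 89/9
Median = 9
Freq: {3: 1, 19: 1, 5: 1, 17: 1, 9: 1, 4: 1, 18: 1, 1: 1, 13: 1}
Mode: No mode

Mean=89/9, Median=9, Mode=No mode


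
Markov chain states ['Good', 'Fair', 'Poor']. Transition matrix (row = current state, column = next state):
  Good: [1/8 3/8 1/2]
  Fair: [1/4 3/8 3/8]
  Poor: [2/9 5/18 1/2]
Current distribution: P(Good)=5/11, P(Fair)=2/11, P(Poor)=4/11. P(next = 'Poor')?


P(next=Poor) = Σᵢ P(now=i)×P(i→Poor)
= 5/11×1/2 + 2/11×3/8 + 4/11×1/2
= 5/22 + 3/44 + 2/11 = 21/44

P = 21/44 ≈ 0.4773
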